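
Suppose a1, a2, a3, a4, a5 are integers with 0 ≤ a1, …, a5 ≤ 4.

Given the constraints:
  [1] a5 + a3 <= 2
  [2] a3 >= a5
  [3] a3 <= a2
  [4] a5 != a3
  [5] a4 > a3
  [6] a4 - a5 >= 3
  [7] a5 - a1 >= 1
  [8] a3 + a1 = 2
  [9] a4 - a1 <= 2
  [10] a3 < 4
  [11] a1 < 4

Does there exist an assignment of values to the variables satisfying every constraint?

Constraints 6, 7, and 9 give a1 − a4 ≥ -2, a4 − a5 ≥ 3, a5 − a1 ≥ 1.
Adding all 3 inequalities: the left sides telescope to 0, and the right sides sum to (-2) + 3 + 1 = 2. So 0 ≥ 2, which is false.

Unsatisfiable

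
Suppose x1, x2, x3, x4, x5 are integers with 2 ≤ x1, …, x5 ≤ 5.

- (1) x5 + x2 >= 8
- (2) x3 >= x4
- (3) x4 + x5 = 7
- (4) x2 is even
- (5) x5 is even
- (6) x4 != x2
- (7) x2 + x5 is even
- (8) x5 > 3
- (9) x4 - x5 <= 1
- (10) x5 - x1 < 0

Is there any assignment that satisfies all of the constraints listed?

Satisfiable

Try x1 = 5, x2 = 4, x3 = 3, x4 = 3, x5 = 4.
Check constraint 1: x5 + x2 = 8; constraint 3: x4 + x5 = 7; constraint 9: x4 - x5 = -1. The remaining constraints are straightforward to verify.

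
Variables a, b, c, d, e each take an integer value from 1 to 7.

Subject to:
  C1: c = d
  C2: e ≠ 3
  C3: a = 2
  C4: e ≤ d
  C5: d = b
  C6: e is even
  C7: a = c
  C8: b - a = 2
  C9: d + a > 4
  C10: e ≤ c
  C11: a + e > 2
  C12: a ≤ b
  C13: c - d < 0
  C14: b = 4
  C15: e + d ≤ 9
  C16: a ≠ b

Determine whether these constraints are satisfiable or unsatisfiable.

Constraint 3 fixes a = 2 and constraint 14 fixes b = 4. Constraints 1, 5, and 7 give a = c = d = b, so a = b. But 2 ≠ 4 — contradiction.

Unsatisfiable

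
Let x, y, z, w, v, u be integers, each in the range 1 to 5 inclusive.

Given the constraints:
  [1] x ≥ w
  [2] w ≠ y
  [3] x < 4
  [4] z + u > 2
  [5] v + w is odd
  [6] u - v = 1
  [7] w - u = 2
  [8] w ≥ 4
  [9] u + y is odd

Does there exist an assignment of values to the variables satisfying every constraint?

From constraints 1 and 8: x ≥ w and w ≥ 4, so x ≥ 4. From constraint 3: x ≤ 3. But 3 < 4, so no value of x works.

Unsatisfiable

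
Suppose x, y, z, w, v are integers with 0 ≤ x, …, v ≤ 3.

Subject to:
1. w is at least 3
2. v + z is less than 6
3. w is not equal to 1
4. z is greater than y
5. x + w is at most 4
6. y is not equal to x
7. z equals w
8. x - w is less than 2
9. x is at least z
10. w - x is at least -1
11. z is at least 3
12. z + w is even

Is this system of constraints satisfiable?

From constraints 9 and 11: x ≥ z ≥ 3. From constraint 1: w ≥ 3. Hence x + w ≥ 6. But constraint 5 requires x + w ≤ 4, and 4 < 6. Contradiction.

Unsatisfiable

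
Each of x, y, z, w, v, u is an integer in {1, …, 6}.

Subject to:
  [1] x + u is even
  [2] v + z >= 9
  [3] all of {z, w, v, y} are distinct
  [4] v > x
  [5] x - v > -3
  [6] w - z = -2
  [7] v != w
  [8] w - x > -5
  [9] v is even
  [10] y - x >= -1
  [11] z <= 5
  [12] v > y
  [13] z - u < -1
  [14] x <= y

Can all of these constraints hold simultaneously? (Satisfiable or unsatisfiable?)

Try x = 5, y = 5, z = 3, w = 1, v = 6, u = 5.
Check constraint 2: v + z = 9; constraint 5: x - v = -1; constraint 6: w - z = -2. The remaining constraints are straightforward to verify.

Satisfiable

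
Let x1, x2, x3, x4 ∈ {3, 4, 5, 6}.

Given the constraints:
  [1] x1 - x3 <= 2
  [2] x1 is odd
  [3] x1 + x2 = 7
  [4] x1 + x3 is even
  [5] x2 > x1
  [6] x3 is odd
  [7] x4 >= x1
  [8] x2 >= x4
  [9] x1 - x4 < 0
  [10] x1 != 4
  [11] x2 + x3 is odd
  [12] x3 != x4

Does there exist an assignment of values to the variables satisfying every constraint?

Take x1 = 3, x2 = 4, x3 = 3, x4 = 4. Then constraint 1: x1 - x3 = 0; constraint 3: x1 + x2 = 7, and every other listed constraint is also met.

Satisfiable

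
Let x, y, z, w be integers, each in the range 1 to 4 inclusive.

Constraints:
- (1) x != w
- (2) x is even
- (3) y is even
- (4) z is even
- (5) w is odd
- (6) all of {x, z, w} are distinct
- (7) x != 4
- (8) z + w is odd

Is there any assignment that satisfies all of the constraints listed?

Try x = 2, y = 2, z = 4, w = 3.
Check constraint 2: x = 2 is even; constraint 6: values 2, 4, 3 are distinct. The remaining constraints are straightforward to verify.

Satisfiable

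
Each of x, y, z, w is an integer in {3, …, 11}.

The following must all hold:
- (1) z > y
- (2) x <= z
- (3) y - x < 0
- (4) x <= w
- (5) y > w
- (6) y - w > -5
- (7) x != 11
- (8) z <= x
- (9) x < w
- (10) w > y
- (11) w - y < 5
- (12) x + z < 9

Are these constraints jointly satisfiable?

Unsatisfiable

Constraints 1, 5, 8, and 9 give w < y, y < z, z ≤ x, x < w. Chaining: w < y < z ≤ x < w, which forces w < w — impossible.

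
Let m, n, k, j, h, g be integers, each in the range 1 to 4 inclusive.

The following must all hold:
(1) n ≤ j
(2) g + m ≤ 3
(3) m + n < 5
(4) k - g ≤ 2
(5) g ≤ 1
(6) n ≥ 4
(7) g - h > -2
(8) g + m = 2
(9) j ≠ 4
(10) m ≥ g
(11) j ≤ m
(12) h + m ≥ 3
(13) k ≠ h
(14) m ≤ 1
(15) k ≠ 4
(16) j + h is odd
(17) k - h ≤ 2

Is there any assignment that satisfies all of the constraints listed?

From constraints 1 and 6: j ≥ n and n ≥ 4, so j ≥ 4. From constraints 11 and 14: j ≤ m and m ≤ 1, so j ≤ 1. But 1 < 4, so no value of j works.

Unsatisfiable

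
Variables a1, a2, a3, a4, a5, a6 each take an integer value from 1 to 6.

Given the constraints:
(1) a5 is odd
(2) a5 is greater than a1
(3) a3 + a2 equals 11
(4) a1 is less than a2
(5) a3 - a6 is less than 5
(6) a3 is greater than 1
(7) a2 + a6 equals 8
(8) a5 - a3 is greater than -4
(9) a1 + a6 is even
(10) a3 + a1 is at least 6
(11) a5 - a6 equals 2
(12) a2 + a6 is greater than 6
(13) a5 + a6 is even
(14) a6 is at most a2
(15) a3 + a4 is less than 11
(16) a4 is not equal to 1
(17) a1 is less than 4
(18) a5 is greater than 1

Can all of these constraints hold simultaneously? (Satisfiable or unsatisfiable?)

Satisfiable

Setting (a1, a2, a3, a4, a5, a6) = (1, 5, 6, 3, 5, 3) satisfies everything: constraint 3: a3 + a2 = 11; constraint 5: a3 - a6 = 3, and the others follow.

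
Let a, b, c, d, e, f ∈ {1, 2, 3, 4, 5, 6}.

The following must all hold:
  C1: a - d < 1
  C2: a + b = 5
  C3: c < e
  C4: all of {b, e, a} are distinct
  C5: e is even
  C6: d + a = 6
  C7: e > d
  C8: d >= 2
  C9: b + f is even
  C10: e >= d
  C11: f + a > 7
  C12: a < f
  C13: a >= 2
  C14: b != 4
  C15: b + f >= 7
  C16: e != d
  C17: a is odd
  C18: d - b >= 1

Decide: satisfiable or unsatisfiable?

Satisfiable

Try a = 3, b = 2, c = 5, d = 3, e = 6, f = 6.
Check constraint 1: a - d = 0; constraint 2: a + b = 5; constraint 6: d + a = 6. The remaining constraints are straightforward to verify.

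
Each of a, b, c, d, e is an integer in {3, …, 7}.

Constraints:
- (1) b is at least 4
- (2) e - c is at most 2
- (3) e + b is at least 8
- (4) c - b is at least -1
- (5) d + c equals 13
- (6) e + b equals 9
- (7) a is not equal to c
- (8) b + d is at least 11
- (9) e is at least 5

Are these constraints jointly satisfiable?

One satisfying assignment is a = 7, b = 4, c = 6, d = 7, e = 5.
For the less obvious constraints — constraint 2: e - c = -1; constraint 3: e + b = 9 — and the others hold by inspection.

Satisfiable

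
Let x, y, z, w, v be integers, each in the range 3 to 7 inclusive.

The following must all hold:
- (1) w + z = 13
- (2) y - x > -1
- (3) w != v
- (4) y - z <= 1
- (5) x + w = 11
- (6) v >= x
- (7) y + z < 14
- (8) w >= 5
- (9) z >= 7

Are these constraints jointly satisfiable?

One satisfying assignment is x = 5, y = 6, z = 7, w = 6, v = 5.
For the less obvious constraints — constraint 1: w + z = 13; constraint 2: y - x = 1 — and the others hold by inspection.

Satisfiable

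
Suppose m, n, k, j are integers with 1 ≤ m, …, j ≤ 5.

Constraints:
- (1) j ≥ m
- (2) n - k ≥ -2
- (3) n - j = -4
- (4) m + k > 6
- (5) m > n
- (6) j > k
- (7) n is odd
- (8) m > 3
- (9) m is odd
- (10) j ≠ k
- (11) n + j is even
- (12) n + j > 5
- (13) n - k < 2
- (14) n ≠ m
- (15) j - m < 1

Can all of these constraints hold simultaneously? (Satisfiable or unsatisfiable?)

Satisfiable

Take m = 5, n = 1, k = 2, j = 5. Then constraint 2: n - k = -1; constraint 3: n - j = -4; constraint 4: m + k = 7, and every other listed constraint is also met.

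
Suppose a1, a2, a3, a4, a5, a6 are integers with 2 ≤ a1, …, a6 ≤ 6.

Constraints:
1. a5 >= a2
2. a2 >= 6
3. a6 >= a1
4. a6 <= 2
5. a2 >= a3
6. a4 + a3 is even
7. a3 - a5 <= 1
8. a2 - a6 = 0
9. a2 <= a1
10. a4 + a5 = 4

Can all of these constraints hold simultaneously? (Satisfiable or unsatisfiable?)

From constraints 2 and 9: a1 ≥ a2 and a2 ≥ 6, so a1 ≥ 6. From constraints 3 and 4: a1 ≤ a6 and a6 ≤ 2, so a1 ≤ 2. But 2 < 6, so no value of a1 works.

Unsatisfiable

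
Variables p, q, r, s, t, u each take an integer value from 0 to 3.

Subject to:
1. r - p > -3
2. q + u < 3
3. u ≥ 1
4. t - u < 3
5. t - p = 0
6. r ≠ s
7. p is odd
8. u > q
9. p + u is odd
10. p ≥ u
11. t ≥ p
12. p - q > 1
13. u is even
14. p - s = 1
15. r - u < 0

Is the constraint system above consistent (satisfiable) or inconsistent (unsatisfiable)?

Setting (p, q, r, s, t, u) = (3, 0, 1, 2, 3, 2) satisfies everything: constraint 1: r - p = -2; constraint 2: q + u = 2, and the others follow.

Satisfiable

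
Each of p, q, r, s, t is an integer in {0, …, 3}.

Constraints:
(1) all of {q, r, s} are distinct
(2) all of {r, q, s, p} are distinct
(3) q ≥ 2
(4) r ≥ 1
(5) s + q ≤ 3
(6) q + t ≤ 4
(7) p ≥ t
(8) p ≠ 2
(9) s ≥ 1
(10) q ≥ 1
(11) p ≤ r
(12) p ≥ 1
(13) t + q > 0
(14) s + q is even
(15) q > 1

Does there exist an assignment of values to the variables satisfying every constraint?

Constraints 4, 9, 10, and 12 confine each of r, q, s, p to the 3 values {1, …, 3} (the domain already gives each ≤ 3).
Constraint 2 requires all 4 of them to be distinct, but only 3 values are available — impossible by the pigeonhole principle.

Unsatisfiable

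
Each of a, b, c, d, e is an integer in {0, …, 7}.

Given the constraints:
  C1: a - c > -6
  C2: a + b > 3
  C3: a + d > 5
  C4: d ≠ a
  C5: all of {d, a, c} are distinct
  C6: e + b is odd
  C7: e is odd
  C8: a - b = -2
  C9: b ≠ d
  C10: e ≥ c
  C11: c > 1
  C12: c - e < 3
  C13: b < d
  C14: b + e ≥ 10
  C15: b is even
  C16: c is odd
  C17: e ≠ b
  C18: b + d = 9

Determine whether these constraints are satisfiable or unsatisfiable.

Satisfiable

The assignment a = 2, b = 4, c = 7, d = 5, e = 7 works:
  constraint 1 holds since a - c = -5.
  constraint 2 holds since a + b = 6.
  constraint 3 holds since a + d = 7.
The rest check out directly.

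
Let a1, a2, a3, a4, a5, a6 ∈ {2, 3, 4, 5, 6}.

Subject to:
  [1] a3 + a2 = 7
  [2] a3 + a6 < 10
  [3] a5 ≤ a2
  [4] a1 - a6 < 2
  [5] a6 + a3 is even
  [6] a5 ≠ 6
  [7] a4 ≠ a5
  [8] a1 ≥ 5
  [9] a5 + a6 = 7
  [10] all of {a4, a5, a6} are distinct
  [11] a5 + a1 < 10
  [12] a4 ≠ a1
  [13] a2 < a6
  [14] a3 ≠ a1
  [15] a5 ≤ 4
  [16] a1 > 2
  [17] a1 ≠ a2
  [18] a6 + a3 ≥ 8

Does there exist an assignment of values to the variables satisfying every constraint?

Satisfiable

One satisfying assignment is a1 = 5, a2 = 4, a3 = 3, a4 = 6, a5 = 2, a6 = 5.
For the less obvious constraints — constraint 1: a3 + a2 = 7; constraint 2: a3 + a6 = 8 — and the others hold by inspection.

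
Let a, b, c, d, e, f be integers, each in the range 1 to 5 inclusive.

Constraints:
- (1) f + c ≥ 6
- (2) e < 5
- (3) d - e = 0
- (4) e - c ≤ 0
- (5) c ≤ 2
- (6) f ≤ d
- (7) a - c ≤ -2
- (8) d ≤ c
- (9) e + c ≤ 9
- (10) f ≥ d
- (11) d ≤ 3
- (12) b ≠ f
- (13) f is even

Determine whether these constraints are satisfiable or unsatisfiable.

Unsatisfiable

From constraints 6 and 11: f ≤ d ≤ 3. From constraint 5: c ≤ 2. Hence f + c ≤ 5. But constraint 1 requires f + c ≥ 6, and 6 > 5. Contradiction.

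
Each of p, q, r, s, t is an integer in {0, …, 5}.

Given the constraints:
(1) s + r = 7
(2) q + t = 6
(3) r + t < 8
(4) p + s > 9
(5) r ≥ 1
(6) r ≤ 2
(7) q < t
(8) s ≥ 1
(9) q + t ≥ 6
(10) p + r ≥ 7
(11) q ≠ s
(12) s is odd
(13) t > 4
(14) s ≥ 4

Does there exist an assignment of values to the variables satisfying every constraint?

Satisfiable

The assignment p = 5, q = 1, r = 2, s = 5, t = 5 works:
  constraint 1 holds since s + r = 7.
  constraint 2 holds since q + t = 6.
The rest check out directly.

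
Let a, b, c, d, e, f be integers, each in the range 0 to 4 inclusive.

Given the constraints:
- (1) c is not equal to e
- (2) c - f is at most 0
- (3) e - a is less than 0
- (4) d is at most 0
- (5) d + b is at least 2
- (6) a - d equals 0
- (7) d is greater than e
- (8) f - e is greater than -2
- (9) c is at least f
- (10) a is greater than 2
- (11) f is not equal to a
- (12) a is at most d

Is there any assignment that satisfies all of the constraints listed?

Unsatisfiable

From constraint 10: a ≥ 3. From constraints 4 and 12: a ≤ d and d ≤ 0, so a ≤ 0. But 0 < 3, so no value of a works.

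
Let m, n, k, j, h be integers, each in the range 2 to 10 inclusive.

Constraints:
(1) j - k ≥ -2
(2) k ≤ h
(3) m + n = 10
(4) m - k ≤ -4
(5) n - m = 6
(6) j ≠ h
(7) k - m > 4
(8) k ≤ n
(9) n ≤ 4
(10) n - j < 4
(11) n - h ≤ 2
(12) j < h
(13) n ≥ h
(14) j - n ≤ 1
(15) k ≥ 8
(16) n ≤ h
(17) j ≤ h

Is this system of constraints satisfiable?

Unsatisfiable

From constraints 2 and 15: h ≥ k and k ≥ 8, so h ≥ 8. From constraints 9 and 13: h ≤ n and n ≤ 4, so h ≤ 4. But 4 < 8, so no value of h works.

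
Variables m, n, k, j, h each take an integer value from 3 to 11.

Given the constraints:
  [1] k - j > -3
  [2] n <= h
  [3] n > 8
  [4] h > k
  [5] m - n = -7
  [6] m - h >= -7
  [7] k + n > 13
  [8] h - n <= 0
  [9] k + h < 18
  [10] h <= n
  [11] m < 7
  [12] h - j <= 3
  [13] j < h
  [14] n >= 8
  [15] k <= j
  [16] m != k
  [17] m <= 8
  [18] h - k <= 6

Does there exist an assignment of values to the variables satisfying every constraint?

Satisfiable

One satisfying assignment is m = 3, n = 10, k = 6, j = 8, h = 10.
For the less obvious constraints — constraint 1: k - j = -2; constraint 5: m - n = -7 — and the others hold by inspection.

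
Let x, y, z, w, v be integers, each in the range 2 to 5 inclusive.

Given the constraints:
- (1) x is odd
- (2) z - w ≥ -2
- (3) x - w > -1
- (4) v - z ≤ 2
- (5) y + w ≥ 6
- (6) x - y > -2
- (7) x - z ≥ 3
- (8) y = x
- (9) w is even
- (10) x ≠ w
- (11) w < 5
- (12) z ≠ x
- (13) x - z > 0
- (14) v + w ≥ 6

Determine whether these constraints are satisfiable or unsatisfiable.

Satisfiable

One satisfying assignment is x = 5, y = 5, z = 2, w = 4, v = 2.
For the less obvious constraints — constraint 2: z - w = -2; constraint 3: x - w = 1 — and the others hold by inspection.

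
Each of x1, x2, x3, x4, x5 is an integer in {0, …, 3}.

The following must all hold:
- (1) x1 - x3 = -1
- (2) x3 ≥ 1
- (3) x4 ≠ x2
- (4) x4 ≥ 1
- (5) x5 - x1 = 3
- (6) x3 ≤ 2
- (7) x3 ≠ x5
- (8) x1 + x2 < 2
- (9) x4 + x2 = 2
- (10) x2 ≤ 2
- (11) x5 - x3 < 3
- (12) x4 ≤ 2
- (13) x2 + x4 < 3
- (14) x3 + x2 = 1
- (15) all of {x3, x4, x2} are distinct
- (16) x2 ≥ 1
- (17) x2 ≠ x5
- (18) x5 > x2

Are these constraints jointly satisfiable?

Unsatisfiable

Constraints 2, 4, 6, 10, 12, and 16 confine each of x3, x4, x2 to the 2 values {1, 2}.
Constraint 15 requires all 3 of them to be distinct, but only 2 values are available — impossible by the pigeonhole principle.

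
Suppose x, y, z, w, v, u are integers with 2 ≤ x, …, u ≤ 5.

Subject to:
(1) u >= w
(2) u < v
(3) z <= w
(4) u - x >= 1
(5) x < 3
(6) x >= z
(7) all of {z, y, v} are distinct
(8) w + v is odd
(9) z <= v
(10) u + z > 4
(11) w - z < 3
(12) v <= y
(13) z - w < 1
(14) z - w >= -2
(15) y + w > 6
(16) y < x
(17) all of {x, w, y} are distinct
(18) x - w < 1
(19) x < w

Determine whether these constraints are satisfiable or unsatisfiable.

Unsatisfiable

Constraints 1, 2, 12, 16, and 19 give x < w, w ≤ u, u < v, v ≤ y, y < x. Chaining: x < w ≤ u < v ≤ y < x, which forces x < x — impossible.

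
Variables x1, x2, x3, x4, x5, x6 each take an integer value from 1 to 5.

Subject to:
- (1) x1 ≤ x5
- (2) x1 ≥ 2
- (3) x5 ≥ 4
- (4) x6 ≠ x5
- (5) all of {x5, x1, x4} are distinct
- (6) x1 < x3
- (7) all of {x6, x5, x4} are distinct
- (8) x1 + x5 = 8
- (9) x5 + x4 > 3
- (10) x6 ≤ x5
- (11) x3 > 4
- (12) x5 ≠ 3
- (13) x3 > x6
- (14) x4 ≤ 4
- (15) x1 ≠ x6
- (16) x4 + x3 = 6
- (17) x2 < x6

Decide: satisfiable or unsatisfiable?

Try x1 = 3, x2 = 1, x3 = 5, x4 = 1, x5 = 5, x6 = 2.
Check constraint 8: x1 + x5 = 8; constraint 9: x5 + x4 = 6; constraint 16: x4 + x3 = 6. The remaining constraints are straightforward to verify.

Satisfiable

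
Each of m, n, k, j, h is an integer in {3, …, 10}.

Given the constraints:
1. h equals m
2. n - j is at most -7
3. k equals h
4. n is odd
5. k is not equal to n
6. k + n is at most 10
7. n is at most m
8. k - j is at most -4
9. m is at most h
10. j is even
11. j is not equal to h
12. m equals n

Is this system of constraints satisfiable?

From constraints 1, 3, and 12, k = h = m = n, so k = n. But constraint 5 says k ≠ n. Contradiction.

Unsatisfiable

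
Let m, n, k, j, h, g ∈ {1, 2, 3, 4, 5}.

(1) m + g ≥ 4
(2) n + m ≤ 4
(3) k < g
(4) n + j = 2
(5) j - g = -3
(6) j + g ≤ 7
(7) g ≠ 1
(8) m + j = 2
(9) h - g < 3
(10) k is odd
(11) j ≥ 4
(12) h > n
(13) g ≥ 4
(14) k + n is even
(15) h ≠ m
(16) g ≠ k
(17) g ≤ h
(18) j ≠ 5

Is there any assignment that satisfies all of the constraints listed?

Unsatisfiable

From constraint 11: j ≥ 4. From constraint 13: g ≥ 4. Hence j + g ≥ 8. But constraint 6 requires j + g ≤ 7, and 7 < 8. Contradiction.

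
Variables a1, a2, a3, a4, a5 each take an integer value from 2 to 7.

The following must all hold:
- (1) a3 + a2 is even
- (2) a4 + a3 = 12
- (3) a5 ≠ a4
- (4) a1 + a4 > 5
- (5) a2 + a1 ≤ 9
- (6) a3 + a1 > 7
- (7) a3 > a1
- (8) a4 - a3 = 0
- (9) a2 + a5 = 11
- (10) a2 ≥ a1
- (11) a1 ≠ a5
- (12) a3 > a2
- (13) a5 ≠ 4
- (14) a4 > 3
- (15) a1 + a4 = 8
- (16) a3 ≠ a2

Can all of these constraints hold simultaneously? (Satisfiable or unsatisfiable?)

The assignment a1 = 2, a2 = 4, a3 = 6, a4 = 6, a5 = 7 works:
  constraint 2 holds since a4 + a3 = 12.
  constraint 4 holds since a1 + a4 = 8.
The rest check out directly.

Satisfiable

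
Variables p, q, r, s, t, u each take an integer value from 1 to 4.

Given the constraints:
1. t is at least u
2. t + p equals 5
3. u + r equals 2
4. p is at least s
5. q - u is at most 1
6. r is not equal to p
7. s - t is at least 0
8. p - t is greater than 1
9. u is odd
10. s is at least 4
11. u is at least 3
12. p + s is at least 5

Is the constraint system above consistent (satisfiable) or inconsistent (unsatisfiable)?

Unsatisfiable

From constraints 1 and 11: t ≥ u ≥ 3. From constraints 4 and 10: p ≥ s ≥ 4. Hence t + p ≥ 7. But constraint 2 requires t + p = 5, and 5 < 7. Contradiction.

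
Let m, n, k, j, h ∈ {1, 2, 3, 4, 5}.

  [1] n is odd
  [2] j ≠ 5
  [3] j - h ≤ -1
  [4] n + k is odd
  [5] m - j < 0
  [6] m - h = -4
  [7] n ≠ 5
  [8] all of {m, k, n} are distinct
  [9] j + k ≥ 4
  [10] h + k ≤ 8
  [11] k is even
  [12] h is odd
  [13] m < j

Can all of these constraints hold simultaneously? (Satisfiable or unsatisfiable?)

The assignment m = 1, n = 3, k = 2, j = 3, h = 5 works:
  constraint 3 holds since j - h = -2.
  constraint 5 holds since m - j = -2.
  constraint 6 holds since m - h = -4.
The rest check out directly.

Satisfiable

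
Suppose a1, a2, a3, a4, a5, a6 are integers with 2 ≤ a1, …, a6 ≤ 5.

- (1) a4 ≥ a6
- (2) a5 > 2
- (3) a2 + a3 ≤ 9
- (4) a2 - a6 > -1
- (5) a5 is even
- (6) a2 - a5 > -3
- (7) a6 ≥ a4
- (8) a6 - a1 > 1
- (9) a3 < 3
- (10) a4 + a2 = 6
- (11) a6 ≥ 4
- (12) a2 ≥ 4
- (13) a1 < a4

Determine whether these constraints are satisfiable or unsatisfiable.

From constraints 1 and 11: a4 ≥ a6 ≥ 4. From constraint 12: a2 ≥ 4. Hence a4 + a2 ≥ 8. But constraint 10 requires a4 + a2 = 6, and 6 < 8. Contradiction.

Unsatisfiable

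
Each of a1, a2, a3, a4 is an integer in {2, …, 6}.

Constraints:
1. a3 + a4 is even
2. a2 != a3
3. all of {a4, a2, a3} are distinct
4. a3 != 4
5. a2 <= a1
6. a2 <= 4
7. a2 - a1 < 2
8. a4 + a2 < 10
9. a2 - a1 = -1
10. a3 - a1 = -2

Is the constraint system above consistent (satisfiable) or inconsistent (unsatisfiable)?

One satisfying assignment is a1 = 4, a2 = 3, a3 = 2, a4 = 6.
For the less obvious constraints — constraint 7: a2 - a1 = -1; constraint 8: a4 + a2 = 9 — and the others hold by inspection.

Satisfiable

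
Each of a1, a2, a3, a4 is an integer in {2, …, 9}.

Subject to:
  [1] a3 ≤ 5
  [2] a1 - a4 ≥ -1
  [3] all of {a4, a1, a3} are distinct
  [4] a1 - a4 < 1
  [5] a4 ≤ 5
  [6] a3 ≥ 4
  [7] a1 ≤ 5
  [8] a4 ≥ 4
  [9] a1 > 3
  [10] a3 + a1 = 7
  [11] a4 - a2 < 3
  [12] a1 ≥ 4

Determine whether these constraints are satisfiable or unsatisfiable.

Constraints 1, 5, 6, 7, 8, and 12 confine each of a4, a1, a3 to the 2 values {4, 5}.
Constraint 3 requires all 3 of them to be distinct, but only 2 values are available — impossible by the pigeonhole principle.

Unsatisfiable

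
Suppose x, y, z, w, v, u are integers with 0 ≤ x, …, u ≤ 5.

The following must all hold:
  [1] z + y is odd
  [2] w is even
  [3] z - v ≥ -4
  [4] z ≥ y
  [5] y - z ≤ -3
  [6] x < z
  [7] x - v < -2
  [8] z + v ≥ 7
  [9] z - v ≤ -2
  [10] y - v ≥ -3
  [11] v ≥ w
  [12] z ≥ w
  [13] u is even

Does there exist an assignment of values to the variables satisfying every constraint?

Constraints 5, 9, and 10 give z − y ≥ 3, y − v ≥ -3, v − z ≥ 2.
Adding all 3 inequalities: the left sides telescope to 0, and the right sides sum to 3 + (-3) + 2 = 2. So 0 ≥ 2, which is false.

Unsatisfiable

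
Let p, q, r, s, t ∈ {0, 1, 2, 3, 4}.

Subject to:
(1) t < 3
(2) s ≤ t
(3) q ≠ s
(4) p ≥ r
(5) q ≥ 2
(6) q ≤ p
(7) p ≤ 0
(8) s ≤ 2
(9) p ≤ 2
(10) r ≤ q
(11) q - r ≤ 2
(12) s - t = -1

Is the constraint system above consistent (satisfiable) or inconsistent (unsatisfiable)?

Unsatisfiable

From constraints 5 and 6: p ≥ q and q ≥ 2, so p ≥ 2. From constraint 7: p ≤ 0. But 0 < 2, so no value of p works.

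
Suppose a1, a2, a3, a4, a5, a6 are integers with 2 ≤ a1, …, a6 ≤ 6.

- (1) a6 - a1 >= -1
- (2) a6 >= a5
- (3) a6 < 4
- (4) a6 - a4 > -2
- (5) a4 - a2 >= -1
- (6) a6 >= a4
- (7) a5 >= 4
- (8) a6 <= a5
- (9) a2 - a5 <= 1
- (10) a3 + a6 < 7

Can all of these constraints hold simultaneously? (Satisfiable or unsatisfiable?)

Unsatisfiable

From constraints 2 and 7: a6 ≥ a5 and a5 ≥ 4, so a6 ≥ 4. From constraint 3: a6 ≤ 3. But 3 < 4, so no value of a6 works.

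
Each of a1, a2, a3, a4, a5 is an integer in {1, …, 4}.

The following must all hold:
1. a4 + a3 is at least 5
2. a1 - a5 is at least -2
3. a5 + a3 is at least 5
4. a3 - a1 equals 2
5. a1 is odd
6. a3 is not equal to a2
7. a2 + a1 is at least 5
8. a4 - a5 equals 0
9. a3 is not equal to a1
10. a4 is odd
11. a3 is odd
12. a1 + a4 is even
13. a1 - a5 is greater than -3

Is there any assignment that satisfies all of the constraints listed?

Satisfiable

The assignment a1 = 1, a2 = 4, a3 = 3, a4 = 3, a5 = 3 works:
  constraint 1 holds since a4 + a3 = 6.
  constraint 2 holds since a1 - a5 = -2.
The rest check out directly.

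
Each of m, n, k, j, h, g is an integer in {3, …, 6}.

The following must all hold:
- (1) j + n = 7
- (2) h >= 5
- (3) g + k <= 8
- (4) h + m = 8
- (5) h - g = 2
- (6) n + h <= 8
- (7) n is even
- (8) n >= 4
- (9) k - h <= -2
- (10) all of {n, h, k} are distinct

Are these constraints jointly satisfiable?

Unsatisfiable

From constraint 8: n ≥ 4. From constraint 2: h ≥ 5. Hence n + h ≥ 9. But constraint 6 requires n + h ≤ 8, and 8 < 9. Contradiction.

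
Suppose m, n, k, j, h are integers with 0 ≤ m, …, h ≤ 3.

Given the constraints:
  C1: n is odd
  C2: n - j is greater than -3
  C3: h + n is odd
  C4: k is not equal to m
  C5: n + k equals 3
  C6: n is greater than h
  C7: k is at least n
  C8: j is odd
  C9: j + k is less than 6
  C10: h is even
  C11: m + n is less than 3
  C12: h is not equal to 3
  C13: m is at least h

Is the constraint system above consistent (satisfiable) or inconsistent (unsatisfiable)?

Setting (m, n, k, j, h) = (0, 1, 2, 1, 0) satisfies everything: constraint 2: n - j = 0; constraint 5: n + k = 3; constraint 9: j + k = 3, and the others follow.

Satisfiable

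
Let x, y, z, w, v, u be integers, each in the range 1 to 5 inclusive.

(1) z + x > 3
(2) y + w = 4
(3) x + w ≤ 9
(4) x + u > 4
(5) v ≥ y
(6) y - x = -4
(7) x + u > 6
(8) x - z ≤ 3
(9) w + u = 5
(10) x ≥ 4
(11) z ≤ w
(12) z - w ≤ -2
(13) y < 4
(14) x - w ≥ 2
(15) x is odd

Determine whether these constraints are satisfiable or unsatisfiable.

Unsatisfiable

Constraints 8, 12, and 14 give w − z ≥ 2, z − x ≥ -3, x − w ≥ 2.
Adding all 3 inequalities: the left sides telescope to 0, and the right sides sum to 2 + (-3) + 2 = 1. So 0 ≥ 1, which is false.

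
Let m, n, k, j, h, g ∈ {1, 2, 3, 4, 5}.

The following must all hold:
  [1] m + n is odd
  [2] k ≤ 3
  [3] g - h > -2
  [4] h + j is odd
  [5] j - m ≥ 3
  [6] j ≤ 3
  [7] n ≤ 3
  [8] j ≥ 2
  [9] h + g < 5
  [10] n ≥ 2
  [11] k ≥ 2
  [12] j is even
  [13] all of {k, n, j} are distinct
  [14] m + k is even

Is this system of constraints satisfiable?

Constraints 2, 6, 7, 8, 10, and 11 confine each of k, n, j to the 2 values {2, 3}.
Constraint 13 requires all 3 of them to be distinct, but only 2 values are available — impossible by the pigeonhole principle.

Unsatisfiable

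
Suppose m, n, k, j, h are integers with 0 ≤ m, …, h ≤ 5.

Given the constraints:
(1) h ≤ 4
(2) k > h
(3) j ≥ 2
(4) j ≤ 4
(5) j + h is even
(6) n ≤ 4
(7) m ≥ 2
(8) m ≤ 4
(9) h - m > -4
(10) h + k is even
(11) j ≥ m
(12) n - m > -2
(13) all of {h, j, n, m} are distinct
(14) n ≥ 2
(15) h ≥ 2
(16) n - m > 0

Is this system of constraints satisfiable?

Constraints 1, 3, 4, 6, 7, 8, 14, and 15 confine each of h, j, n, m to the 3 values {2, …, 4}.
Constraint 13 requires all 4 of them to be distinct, but only 3 values are available — impossible by the pigeonhole principle.

Unsatisfiable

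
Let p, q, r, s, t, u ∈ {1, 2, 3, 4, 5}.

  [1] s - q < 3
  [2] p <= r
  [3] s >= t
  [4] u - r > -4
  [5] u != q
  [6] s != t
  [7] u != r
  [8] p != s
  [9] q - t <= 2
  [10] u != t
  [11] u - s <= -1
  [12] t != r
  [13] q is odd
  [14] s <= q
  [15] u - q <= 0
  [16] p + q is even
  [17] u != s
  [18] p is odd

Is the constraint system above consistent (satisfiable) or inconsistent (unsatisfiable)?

Satisfiable

One satisfying assignment is p = 1, q = 5, r = 5, s = 5, t = 4, u = 2.
For the less obvious constraints — constraint 1: s - q = 0; constraint 4: u - r = -3 — and the others hold by inspection.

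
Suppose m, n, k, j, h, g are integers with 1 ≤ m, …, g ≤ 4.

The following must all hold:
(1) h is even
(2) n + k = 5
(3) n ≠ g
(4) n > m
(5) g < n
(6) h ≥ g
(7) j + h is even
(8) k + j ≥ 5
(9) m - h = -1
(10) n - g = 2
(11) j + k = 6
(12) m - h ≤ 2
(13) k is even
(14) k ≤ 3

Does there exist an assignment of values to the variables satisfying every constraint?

Satisfiable

Take m = 1, n = 3, k = 2, j = 4, h = 2, g = 1. Then constraint 2: n + k = 5; constraint 8: k + j = 6; constraint 9: m - h = -1, and every other listed constraint is also met.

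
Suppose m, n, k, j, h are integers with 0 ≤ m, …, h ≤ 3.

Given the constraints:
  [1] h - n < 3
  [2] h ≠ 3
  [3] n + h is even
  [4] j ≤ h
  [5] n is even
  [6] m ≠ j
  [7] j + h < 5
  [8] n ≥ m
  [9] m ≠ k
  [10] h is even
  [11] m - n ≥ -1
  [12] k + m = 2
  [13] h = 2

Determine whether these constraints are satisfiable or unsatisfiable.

Take m = 2, n = 2, k = 0, j = 0, h = 2. Then constraint 1: h - n = 0; constraint 7: j + h = 2, and every other listed constraint is also met.

Satisfiable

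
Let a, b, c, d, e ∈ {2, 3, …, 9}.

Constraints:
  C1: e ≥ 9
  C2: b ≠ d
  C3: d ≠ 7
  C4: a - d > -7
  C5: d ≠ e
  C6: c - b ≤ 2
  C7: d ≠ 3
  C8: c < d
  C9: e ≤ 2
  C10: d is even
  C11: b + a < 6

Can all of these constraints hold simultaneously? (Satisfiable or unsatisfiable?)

Unsatisfiable

From constraint 1: e ≥ 9. From constraint 9: e ≤ 2. But 2 < 9, so no value of e works.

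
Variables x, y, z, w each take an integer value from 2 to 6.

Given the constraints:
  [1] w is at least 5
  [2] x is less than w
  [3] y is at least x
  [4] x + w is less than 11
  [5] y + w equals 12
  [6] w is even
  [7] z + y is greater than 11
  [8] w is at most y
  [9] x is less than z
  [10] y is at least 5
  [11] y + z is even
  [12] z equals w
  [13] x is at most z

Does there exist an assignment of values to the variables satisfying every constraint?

Satisfiable

Take x = 3, y = 6, z = 6, w = 6. Then constraint 4: x + w = 9; constraint 5: y + w = 12, and every other listed constraint is also met.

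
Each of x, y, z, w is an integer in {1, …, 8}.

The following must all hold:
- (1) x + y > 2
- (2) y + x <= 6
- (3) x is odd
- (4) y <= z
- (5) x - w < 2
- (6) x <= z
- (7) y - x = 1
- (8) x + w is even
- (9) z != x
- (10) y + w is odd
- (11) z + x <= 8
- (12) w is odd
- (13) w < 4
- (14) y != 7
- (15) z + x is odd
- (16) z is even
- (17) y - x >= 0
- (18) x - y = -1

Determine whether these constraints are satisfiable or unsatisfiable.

One satisfying assignment is x = 1, y = 2, z = 4, w = 1.
For the less obvious constraints — constraint 1: x + y = 3; constraint 2: y + x = 3; constraint 5: x - w = 0 — and the others hold by inspection.

Satisfiable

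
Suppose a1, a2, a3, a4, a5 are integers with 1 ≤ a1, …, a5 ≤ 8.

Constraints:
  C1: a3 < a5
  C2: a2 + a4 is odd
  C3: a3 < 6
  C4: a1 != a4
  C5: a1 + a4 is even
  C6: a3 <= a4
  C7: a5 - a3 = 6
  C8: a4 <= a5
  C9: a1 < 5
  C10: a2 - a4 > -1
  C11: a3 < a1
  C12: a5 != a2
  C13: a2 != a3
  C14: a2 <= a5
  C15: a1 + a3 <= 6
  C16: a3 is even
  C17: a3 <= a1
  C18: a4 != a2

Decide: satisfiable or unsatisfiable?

Satisfiable

Setting (a1, a2, a3, a4, a5) = (4, 3, 2, 2, 8) satisfies everything: constraint 7: a5 - a3 = 6; constraint 10: a2 - a4 = 1; constraint 15: a1 + a3 = 6, and the others follow.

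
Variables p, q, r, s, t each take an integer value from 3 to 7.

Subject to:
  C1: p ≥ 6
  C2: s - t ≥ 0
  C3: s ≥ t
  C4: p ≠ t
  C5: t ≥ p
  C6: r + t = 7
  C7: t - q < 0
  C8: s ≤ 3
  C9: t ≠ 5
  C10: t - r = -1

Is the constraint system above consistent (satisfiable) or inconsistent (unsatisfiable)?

Unsatisfiable

From constraints 1 and 5: t ≥ p and p ≥ 6, so t ≥ 6. From constraints 3 and 8: t ≤ s and s ≤ 3, so t ≤ 3. But 3 < 6, so no value of t works.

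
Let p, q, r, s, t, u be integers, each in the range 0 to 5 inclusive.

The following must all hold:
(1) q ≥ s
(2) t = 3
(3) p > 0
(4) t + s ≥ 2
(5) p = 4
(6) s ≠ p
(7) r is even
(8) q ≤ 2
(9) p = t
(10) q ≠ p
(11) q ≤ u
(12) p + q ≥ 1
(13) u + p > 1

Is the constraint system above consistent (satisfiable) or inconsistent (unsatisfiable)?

Unsatisfiable

Constraint 5 fixes p = 4 and constraint 2 fixes t = 3, but constraint 9 requires p = t. Since 4 ≠ 3, contradiction.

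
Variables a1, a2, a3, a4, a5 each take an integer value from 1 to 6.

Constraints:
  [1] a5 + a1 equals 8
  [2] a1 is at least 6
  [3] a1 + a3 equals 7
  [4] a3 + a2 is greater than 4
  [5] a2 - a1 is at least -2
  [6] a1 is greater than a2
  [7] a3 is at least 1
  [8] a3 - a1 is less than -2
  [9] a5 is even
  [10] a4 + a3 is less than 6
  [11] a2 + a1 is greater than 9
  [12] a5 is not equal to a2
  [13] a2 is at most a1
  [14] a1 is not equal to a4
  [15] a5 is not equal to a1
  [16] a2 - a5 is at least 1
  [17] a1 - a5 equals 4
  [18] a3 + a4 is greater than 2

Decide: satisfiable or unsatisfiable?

Satisfiable

One satisfying assignment is a1 = 6, a2 = 5, a3 = 1, a4 = 3, a5 = 2.
For the less obvious constraints — constraint 1: a5 + a1 = 8; constraint 3: a1 + a3 = 7 — and the others hold by inspection.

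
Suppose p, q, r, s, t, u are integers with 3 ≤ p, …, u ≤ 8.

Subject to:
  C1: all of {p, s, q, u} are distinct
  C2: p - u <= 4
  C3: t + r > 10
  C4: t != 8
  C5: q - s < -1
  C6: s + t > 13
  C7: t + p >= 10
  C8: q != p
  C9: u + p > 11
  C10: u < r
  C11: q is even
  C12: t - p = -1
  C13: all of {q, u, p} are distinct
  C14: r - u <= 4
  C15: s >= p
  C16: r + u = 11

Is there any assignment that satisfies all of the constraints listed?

Satisfiable

One satisfying assignment is p = 7, q = 4, r = 6, s = 8, t = 6, u = 5.
For the less obvious constraints — constraint 2: p - u = 2; constraint 3: t + r = 12; constraint 5: q - s = -4 — and the others hold by inspection.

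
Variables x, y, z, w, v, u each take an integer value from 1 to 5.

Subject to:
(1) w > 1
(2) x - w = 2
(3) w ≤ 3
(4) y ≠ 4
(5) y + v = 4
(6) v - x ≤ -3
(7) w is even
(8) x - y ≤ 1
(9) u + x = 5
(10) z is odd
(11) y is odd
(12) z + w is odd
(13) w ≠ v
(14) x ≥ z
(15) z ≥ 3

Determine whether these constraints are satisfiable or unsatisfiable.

Satisfiable

Setting (x, y, z, w, v, u) = (4, 3, 3, 2, 1, 1) satisfies everything: constraint 2: x - w = 2; constraint 5: y + v = 4, and the others follow.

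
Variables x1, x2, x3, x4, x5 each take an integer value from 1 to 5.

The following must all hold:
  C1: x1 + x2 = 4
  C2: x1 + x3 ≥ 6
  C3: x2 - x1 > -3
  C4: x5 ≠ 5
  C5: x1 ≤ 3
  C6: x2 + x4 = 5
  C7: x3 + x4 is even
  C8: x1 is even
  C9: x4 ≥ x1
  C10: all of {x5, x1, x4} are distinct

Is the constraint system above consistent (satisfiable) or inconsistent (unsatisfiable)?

Satisfiable

Take x1 = 2, x2 = 2, x3 = 5, x4 = 3, x5 = 4. Then constraint 1: x1 + x2 = 4; constraint 2: x1 + x3 = 7; constraint 3: x2 - x1 = 0, and every other listed constraint is also met.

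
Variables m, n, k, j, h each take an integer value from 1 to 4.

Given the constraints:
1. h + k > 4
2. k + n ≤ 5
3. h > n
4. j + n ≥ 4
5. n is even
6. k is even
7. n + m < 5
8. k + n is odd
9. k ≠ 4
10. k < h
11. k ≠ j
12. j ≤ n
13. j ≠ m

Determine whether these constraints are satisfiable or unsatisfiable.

Constraint 6 makes k even and constraint 5 makes n even, so k + n must be even. Constraint 8 says k + n is odd — contradiction.

Unsatisfiable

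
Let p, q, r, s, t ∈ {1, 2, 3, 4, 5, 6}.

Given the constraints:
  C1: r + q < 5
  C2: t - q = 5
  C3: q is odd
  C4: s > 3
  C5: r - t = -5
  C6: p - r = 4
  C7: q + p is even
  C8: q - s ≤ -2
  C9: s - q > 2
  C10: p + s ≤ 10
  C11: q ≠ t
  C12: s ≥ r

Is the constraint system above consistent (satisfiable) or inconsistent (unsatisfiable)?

Satisfiable

Setting (p, q, r, s, t) = (5, 1, 1, 5, 6) satisfies everything: constraint 1: r + q = 2; constraint 2: t - q = 5, and the others follow.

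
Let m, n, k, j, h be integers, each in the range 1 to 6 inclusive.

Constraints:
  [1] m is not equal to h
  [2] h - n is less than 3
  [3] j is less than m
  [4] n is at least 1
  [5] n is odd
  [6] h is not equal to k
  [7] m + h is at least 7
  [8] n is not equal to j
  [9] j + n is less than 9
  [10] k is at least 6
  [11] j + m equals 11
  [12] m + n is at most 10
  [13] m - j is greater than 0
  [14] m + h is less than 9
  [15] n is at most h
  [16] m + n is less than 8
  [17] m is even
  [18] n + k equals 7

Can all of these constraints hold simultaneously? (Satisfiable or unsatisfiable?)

Satisfiable

Try m = 6, n = 1, k = 6, j = 5, h = 1.
Check constraint 2: h - n = 0; constraint 7: m + h = 7; constraint 9: j + n = 6. The remaining constraints are straightforward to verify.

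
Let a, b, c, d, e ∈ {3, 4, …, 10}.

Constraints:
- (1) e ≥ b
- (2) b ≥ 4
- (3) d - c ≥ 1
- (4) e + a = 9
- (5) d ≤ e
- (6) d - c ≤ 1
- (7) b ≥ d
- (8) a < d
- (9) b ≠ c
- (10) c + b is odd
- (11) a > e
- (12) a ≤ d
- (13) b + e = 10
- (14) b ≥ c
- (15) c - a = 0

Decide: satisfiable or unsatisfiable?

Unsatisfiable

Constraints 1, 7, 8, and 11 give e < a, a < d, d ≤ b, b ≤ e. Chaining: e < a < d ≤ b ≤ e, which forces e < e — impossible.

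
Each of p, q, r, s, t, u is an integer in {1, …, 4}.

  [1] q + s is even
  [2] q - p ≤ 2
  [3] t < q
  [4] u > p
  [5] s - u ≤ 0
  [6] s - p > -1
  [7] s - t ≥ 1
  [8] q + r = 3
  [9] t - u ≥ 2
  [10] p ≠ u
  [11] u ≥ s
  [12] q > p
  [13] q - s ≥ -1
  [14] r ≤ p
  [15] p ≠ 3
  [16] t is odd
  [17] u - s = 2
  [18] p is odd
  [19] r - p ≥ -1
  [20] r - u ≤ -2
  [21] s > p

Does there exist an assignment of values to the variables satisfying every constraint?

Constraints 2, 7, 9, 13, 19, and 20 give u − r ≥ 2, r − p ≥ -1, p − q ≥ -2, q − s ≥ -1, s − t ≥ 1, t − u ≥ 2.
Adding all 6 inequalities: the left sides telescope to 0, and the right sides sum to 2 + (-1) + (-2) + (-1) + 1 + 2 = 1. So 0 ≥ 1, which is false.

Unsatisfiable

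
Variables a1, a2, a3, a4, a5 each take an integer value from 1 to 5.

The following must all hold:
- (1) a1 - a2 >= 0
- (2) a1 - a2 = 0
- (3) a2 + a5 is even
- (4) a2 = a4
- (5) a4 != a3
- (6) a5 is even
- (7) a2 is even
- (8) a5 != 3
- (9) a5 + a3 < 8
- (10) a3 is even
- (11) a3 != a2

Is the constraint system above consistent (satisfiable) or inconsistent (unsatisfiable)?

Try a1 = 4, a2 = 4, a3 = 2, a4 = 4, a5 = 4.
Check constraint 1: a1 - a2 = 0; constraint 2: a1 - a2 = 0. The remaining constraints are straightforward to verify.

Satisfiable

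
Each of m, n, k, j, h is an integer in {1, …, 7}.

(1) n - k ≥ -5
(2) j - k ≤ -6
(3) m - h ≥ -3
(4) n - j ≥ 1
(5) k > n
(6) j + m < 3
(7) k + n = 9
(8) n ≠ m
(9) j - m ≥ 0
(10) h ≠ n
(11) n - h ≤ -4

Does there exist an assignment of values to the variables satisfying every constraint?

Unsatisfiable

Constraints 1, 2, 3, 9, and 11 give j − m ≥ 0, m − h ≥ -3, h − n ≥ 4, n − k ≥ -5, k − j ≥ 6.
Adding all 5 inequalities: the left sides telescope to 0, and the right sides sum to 0 + (-3) + 4 + (-5) + 6 = 2. So 0 ≥ 2, which is false.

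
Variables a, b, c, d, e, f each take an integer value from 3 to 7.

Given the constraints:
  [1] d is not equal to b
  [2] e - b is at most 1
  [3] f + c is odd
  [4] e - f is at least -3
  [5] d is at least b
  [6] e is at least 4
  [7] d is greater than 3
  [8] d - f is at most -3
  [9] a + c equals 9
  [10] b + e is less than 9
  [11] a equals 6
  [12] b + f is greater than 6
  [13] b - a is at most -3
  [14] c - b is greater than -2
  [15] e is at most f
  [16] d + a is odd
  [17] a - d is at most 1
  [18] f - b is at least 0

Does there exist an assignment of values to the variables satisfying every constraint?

Constraints 2, 4, 8, 13, and 17 give b − e ≥ -1, e − f ≥ -3, f − d ≥ 3, d − a ≥ -1, a − b ≥ 3.
Adding all 5 inequalities: the left sides telescope to 0, and the right sides sum to (-1) + (-3) + 3 + (-1) + 3 = 1. So 0 ≥ 1, which is false.

Unsatisfiable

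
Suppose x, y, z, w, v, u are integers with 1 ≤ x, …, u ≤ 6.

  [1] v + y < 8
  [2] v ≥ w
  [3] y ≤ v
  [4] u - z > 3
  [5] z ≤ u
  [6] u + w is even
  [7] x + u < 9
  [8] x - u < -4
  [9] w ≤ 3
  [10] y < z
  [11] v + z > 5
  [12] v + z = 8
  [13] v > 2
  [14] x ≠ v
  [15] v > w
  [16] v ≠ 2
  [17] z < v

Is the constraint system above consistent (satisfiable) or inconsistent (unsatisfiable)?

Try x = 1, y = 1, z = 2, w = 2, v = 6, u = 6.
Check constraint 1: v + y = 7; constraint 4: u - z = 4. The remaining constraints are straightforward to verify.

Satisfiable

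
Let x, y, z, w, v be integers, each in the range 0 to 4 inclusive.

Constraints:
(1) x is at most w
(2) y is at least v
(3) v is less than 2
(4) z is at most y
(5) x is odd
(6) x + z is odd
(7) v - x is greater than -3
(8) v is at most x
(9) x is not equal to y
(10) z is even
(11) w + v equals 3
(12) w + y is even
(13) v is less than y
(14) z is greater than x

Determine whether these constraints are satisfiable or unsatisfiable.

Take x = 1, y = 4, z = 2, w = 2, v = 1. Then constraint 5: x = 1 is odd; constraint 7: v - x = 0; constraint 11: w + v = 3, and every other listed constraint is also met.

Satisfiable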